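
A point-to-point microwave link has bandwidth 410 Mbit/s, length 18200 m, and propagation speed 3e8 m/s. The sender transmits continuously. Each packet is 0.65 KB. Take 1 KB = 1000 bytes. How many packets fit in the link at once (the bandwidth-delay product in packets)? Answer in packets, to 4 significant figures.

4.783 packets

Propagation delay = 18200 / 300000000 = 6.06667e-05 s.
BDP = R × t_prop = 410000000 × 6.06667e-05 = 24873.3 bits.
In packets of 5200 bits: 4.783 packets.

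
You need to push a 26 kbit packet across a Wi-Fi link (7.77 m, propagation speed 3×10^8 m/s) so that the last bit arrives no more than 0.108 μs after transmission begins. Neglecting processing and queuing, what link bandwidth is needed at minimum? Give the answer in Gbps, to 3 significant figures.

Propagation delay = 7.77 / 300000000 = 0.0259 μs.
Transmission budget = 0.108 − 0.0259 = 0.0821 μs.
R ≥ L / t_tx = 26000 bits / 8.21e-08 s = 317 Gbps.

317 Gbps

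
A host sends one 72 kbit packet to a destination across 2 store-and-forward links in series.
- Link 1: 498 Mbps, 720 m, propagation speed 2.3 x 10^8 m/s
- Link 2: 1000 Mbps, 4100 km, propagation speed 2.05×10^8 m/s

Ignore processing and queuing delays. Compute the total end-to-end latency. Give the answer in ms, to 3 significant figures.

L = 72000 bits.
Transmission delays (L/R per hop): 0.144578, 0.072 ms; sum = 0.216578 ms.
Propagation delays (d/s per hop): 0.00313043, 20 ms; sum = 20.0031 ms.
End-to-end = 20.2 ms.

20.2 ms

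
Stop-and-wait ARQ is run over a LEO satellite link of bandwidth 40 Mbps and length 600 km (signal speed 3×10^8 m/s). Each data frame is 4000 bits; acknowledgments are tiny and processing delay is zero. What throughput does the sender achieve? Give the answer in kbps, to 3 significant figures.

t_tx = L/R = 4000/40000000 = 0.0001 s.
t_prop = 600000/300000000 = 0.002 s; RTT = 0.004 s.
Cycle = t_tx + RTT = 0.0041 s.
Throughput = L / cycle = 4000 / 0.0041 = 976 kbps.

976 kbps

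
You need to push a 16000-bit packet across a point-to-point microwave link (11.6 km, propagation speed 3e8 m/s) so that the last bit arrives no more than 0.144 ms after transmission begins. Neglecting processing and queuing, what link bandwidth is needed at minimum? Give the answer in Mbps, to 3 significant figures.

152 Mbps

Propagation delay = 11600 / 300000000 = 0.0386667 ms.
Transmission budget = 0.144 − 0.0386667 = 0.105333 ms.
R ≥ L / t_tx = 16000 bits / 0.000105333 s = 152 Mbps.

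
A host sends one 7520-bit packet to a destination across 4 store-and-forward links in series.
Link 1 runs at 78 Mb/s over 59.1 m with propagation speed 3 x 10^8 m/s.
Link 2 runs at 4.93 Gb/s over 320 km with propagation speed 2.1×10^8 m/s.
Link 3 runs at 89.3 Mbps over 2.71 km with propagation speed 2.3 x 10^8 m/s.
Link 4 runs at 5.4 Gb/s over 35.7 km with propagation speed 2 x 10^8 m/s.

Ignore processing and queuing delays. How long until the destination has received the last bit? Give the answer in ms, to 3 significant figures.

Transmission delays (L/R per hop): 0.0964103, 0.00152535, 0.0842105, 0.00139259 ms; sum = 0.183539 ms.
Propagation delays (d/s per hop): 0.000197, 1.52381, 0.0117826, 0.1785 ms; sum = 1.71429 ms.
End-to-end = 1.90 ms.

1.90 ms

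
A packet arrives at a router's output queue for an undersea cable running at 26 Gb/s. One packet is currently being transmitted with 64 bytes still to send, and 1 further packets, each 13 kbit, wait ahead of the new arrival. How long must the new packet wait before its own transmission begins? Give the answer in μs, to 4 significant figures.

0.5197 μs

Each queued packet: L/R = 13000/26000000000 = 0.5 μs.
1 queued → 0.5 μs.
Plus remaining 512 bits of current packet: 0.0196923 μs.
Queuing delay = 0.5197 μs.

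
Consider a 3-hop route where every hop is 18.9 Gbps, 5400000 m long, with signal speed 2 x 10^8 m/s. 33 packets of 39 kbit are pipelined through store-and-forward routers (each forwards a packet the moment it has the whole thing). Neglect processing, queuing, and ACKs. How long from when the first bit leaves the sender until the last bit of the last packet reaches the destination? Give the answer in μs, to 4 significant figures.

81070 μs

Per-hop transmission t_tx = L/R = 39000/18900000000 = 2.06349 μs.
Per-hop propagation t_prop = 5400000/200000000 = 27000 μs.
Pipeline fill: first packet needs 3·t_tx to clear all hops; remaining 32 packets each add one t_tx.
Total = (3+33-1)·t_tx + 3·t_prop = 35·2.06349 + 3·27000 = 81070 μs.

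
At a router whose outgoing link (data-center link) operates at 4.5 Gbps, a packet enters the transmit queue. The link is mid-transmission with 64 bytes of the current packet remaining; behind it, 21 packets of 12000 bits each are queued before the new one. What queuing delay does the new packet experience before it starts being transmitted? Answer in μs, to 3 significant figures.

Each queued packet: L/R = 12000/4500000000 = 2.66667 μs.
21 queued → 56 μs.
Plus remaining 512 bits of current packet: 0.113778 μs.
Queuing delay = 56.1 μs.

56.1 μs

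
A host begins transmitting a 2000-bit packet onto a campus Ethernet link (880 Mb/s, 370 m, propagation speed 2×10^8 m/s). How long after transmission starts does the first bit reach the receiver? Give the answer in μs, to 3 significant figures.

First bit experiences only propagation delay: d/s = 370/200000000 = 1.85 μs.

1.85 μs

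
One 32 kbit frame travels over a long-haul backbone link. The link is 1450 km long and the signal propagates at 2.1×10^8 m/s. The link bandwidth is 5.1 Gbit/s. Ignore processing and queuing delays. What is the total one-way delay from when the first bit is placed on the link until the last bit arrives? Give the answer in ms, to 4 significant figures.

L = 32000 bits.
Transmission delay = L/R = 32000 / 5100000000 = 0.00627451 ms.
Propagation delay = d/s = 1450000 m / 210000000 m/s = 6.90476 ms.
Total = 6.911 ms.

6.911 ms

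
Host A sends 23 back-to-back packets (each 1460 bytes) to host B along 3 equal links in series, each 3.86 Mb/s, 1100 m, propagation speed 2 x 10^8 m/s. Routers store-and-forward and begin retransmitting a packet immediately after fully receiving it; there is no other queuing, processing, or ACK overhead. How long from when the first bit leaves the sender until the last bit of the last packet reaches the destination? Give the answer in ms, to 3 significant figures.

Per-hop transmission t_tx = L/R = 11680/3860000 = 3.02591 ms.
Per-hop propagation t_prop = 1100/200000000 = 0.0055 ms.
Pipeline fill: first packet needs 3·t_tx to clear all hops; remaining 22 packets each add one t_tx.
Total = (3+23-1)·t_tx + 3·t_prop = 25·3.02591 + 3·0.0055 = 75.7 ms.

75.7 ms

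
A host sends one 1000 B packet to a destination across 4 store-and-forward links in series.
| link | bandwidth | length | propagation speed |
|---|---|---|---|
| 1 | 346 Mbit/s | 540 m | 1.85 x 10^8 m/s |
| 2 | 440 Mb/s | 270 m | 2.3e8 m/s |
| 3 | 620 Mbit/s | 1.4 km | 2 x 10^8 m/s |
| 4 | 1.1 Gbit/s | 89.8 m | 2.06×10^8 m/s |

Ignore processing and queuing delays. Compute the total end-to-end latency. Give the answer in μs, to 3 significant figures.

73.0 μs

L = 1000 × 8 = 8000 bits.
Transmission delays (L/R per hop): 23.1214, 18.1818, 12.9032, 7.27273 μs; sum = 61.4792 μs.
Propagation delays (d/s per hop): 2.91892, 1.17391, 7, 0.435922 μs; sum = 11.5288 μs.
End-to-end = 73.0 μs.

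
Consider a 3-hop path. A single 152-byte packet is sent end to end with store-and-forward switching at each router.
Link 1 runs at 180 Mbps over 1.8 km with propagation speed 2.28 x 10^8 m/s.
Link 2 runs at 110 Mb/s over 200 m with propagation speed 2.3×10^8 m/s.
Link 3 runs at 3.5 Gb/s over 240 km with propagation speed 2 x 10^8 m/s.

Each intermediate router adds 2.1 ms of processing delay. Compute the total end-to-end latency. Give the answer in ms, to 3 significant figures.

L = 152 × 8 = 1216 bits.
Transmission delays (L/R per hop): 0.00675556, 0.0110545, 0.000347429 ms; sum = 0.0181575 ms.
Propagation delays (d/s per hop): 0.00789474, 0.000869565, 1.2 ms; sum = 1.20876 ms.
Processing at 2 router(s): 2 × 2.1 ms = 4.2 ms.
End-to-end = 5.43 ms.

5.43 ms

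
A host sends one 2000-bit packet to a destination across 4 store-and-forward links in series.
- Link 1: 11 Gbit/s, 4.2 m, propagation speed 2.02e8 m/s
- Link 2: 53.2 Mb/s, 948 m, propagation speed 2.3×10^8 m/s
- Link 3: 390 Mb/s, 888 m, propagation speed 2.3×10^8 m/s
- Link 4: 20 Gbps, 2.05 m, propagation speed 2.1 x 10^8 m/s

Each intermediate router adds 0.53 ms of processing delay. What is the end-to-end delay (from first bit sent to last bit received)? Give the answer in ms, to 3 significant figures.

Transmission delays (L/R per hop): 0.000181818, 0.037594, 0.00512821, 0.0001 ms; sum = 0.043004 ms.
Propagation delays (d/s per hop): 2.07921e-05, 0.00412174, 0.00386087, 9.7619e-06 ms; sum = 0.00801316 ms.
Processing at 3 router(s): 3 × 0.53 ms = 1.59 ms.
End-to-end = 1.64 ms.

1.64 ms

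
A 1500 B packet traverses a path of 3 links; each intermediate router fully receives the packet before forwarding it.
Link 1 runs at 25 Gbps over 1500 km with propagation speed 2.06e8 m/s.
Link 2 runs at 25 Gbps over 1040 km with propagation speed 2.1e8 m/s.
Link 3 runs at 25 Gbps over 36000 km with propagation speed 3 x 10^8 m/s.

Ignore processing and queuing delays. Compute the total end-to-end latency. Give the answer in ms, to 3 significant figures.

L = 1500 × 8 = 12000 bits.
Transmission delay per hop = L/R = 12000/25000000000 = 0.00048 ms; 3 hops → 0.00144 ms.
Propagation delays (d/s per hop): 7.28155, 4.95238, 120 ms; sum = 132.234 ms.
End-to-end = 132 ms.

132 ms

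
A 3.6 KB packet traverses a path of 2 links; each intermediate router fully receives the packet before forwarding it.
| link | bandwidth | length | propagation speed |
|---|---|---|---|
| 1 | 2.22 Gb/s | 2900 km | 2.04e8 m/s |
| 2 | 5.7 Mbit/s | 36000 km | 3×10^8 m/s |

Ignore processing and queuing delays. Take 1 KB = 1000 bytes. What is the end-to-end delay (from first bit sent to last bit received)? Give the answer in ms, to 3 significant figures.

L = 28800 bits.
Transmission delays (L/R per hop): 0.012973, 5.05263 ms; sum = 5.0656 ms.
Propagation delays (d/s per hop): 14.2157, 120 ms; sum = 134.216 ms.
End-to-end = 139 ms.

139 ms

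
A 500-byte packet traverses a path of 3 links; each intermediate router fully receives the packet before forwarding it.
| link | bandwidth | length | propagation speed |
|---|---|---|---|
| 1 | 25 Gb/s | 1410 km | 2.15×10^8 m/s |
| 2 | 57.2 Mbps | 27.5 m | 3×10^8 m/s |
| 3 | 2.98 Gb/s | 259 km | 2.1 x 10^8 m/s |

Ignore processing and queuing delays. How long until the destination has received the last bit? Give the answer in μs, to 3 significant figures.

7860 μs

L = 500 × 8 = 4000 bits.
Transmission delays (L/R per hop): 0.16, 69.9301, 1.34228 μs; sum = 71.4324 μs.
Propagation delays (d/s per hop): 6558.14, 0.0916667, 1233.33 μs; sum = 7791.56 μs.
End-to-end = 7860 μs.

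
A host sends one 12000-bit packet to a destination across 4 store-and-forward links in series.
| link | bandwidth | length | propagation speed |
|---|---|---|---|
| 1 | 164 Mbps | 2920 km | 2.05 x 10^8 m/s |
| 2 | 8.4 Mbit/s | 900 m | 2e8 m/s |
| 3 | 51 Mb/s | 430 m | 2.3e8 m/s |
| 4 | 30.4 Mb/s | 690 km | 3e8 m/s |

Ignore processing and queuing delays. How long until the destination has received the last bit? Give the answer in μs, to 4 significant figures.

Transmission delays (L/R per hop): 73.1707, 1428.57, 235.294, 394.737 μs; sum = 2131.77 μs.
Propagation delays (d/s per hop): 14243.9, 4.5, 1.86957, 2300 μs; sum = 16550.3 μs.
End-to-end = 18680 μs.

18680 μs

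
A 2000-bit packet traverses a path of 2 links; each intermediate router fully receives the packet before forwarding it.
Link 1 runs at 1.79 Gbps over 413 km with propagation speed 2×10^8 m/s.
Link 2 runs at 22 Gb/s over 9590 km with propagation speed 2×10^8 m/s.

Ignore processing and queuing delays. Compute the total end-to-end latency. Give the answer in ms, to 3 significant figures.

Transmission delays (L/R per hop): 0.00111732, 9.09091e-05 ms; sum = 0.00120823 ms.
Propagation delays (d/s per hop): 2.065, 47.95 ms; sum = 50.015 ms.
End-to-end = 50.0 ms.

50.0 ms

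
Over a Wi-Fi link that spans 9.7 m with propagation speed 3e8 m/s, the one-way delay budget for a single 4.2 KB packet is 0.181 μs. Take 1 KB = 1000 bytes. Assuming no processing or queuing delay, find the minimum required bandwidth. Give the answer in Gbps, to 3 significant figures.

L = 33600 bits.
Propagation delay = 9.7 / 300000000 = 0.0323333 μs.
Transmission budget = 0.181 − 0.0323333 = 0.148667 μs.
R ≥ L / t_tx = 33600 bits / 1.48667e-07 s = 226 Gbps.

226 Gbps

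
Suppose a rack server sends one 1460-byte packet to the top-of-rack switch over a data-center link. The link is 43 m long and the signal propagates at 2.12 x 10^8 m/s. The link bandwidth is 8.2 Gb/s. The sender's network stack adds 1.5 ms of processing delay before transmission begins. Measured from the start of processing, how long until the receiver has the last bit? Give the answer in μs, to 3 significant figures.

1500 μs

L = 1460 × 8 = 11680 bits.
Transmission delay = L/R = 11680 / 8.2e+09 = 1.42439 μs.
Propagation delay = d/s = 43 m / 212000000 m/s = 0.20283 μs.
Plus processing delay 1.5 ms = 1500 μs.
Total = 1500 μs.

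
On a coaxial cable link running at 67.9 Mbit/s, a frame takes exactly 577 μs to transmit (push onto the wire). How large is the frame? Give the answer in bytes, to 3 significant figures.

4900 bytes

L = R × t_tx = 67900000 b/s × 0.000577 s = 39178.3 bits.
In bytes: 39178.3 / 8 = 4900 bytes.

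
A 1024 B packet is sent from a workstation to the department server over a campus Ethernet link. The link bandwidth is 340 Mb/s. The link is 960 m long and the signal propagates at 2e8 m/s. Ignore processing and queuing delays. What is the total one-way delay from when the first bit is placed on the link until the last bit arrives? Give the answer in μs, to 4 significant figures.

28.89 μs

L = 1024 × 8 = 8192 bits.
Transmission delay = L/R = 8192 / 340000000 = 24.0941 μs.
Propagation delay = d/s = 960 m / 200000000 m/s = 4.8 μs.
Total = 28.89 μs.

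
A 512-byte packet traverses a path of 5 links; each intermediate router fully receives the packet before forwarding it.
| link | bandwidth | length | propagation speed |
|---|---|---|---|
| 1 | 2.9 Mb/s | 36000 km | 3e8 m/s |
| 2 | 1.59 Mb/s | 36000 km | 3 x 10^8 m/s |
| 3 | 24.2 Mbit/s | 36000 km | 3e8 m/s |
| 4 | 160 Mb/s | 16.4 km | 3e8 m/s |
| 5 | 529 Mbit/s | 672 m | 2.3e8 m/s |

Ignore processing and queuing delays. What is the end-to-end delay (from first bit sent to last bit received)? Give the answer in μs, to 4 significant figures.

L = 512 × 8 = 4096 bits.
Transmission delays (L/R per hop): 1412.41, 2576.1, 169.256, 25.6, 7.74291 μs; sum = 4191.11 μs.
Propagation delays (d/s per hop): 120000, 120000, 120000, 54.6667, 2.92174 μs; sum = 360058 μs.
End-to-end = 364200 μs.

364200 μs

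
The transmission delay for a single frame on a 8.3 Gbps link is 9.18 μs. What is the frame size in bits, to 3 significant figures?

L = R × t_tx = 8.3e+09 b/s × 9.18e-06 s = 76194 bits.

76200 bits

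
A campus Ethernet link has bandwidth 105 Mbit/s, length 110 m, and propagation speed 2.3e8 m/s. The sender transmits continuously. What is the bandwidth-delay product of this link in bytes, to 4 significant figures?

6.277 bytes

Propagation delay = 110 / 2.3e+08 = 4.78261e-07 s.
BDP = R × t_prop = 105000000 × 4.78261e-07 = 50.2174 bits.
In bytes: 50.2174/8 = 6.277 bytes.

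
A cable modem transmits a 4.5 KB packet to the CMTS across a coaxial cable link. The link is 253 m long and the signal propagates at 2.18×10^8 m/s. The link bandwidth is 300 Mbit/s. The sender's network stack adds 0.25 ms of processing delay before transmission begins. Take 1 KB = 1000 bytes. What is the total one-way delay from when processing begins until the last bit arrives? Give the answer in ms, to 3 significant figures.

L = 36000 bits.
Transmission delay = L/R = 36000 / 300000000 = 0.12 ms.
Propagation delay = d/s = 253 m / 2.18e+08 m/s = 0.00116055 ms.
Plus processing delay 0.25 ms = 0.25 ms.
Total = 0.371 ms.

0.371 ms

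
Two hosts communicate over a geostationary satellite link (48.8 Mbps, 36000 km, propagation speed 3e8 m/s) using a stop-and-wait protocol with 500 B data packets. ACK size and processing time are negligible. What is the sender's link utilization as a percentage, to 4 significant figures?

0.03414 %

t_tx = L/R = 4000/48800000 = 8.19672e-05 s.
t_prop = 36000000/300000000 = 0.12 s; RTT = 0.24 s.
Cycle = t_tx + RTT = 0.240082 s.
Utilization = t_tx / cycle = 8.19672e-05/0.240082 = 0.03414 %.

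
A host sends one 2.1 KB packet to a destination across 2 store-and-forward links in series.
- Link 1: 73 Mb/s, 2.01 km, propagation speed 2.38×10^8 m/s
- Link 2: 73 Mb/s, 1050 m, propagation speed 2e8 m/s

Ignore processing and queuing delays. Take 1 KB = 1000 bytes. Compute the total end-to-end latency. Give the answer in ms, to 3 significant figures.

0.474 ms

L = 16800 bits.
Transmission delay per hop = L/R = 16800/73000000 = 0.230137 ms; 2 hops → 0.460274 ms.
Propagation delays (d/s per hop): 0.00844538, 0.00525 ms; sum = 0.0136954 ms.
End-to-end = 0.474 ms.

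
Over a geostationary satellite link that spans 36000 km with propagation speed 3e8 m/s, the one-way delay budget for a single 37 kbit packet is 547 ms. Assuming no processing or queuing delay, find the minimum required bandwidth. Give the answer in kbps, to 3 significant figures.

Propagation delay = 36000000 / 300000000 = 120 ms.
Transmission budget = 547 − 120 = 427 ms.
R ≥ L / t_tx = 37000 bits / 0.427 s = 86.7 kbps.

86.7 kbps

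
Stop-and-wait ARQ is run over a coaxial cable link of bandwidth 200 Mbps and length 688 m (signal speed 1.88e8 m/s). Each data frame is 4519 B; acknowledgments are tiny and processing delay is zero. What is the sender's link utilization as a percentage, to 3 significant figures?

t_tx = L/R = 36152/200000000 = 0.00018076 s.
t_prop = 688/188000000 = 3.65957e-06 s; RTT = 7.31915e-06 s.
Cycle = t_tx + RTT = 0.000188079 s.
Utilization = t_tx / cycle = 0.00018076/0.000188079 = 96.1 %.

96.1 %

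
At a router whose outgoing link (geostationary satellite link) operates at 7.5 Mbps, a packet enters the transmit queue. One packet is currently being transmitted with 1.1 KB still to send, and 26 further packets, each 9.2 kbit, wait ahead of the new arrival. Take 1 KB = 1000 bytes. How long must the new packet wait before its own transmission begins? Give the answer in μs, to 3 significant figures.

33100 μs

Each queued packet: L/R = 9200/7500000 = 1226.67 μs.
26 queued → 31893.3 μs.
Plus remaining 8800 bits of current packet: 1173.33 μs.
Queuing delay = 33100 μs.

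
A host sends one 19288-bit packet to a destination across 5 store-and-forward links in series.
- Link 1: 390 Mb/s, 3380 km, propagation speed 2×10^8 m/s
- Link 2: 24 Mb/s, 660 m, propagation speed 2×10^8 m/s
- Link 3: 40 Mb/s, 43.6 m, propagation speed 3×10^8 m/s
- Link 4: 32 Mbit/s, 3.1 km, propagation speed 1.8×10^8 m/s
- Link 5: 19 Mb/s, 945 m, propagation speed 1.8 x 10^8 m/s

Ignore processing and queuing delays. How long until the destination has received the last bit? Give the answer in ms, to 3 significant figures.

Transmission delays (L/R per hop): 0.0494564, 0.803667, 0.4822, 0.60275, 1.01516 ms; sum = 2.95323 ms.
Propagation delays (d/s per hop): 16.9, 0.0033, 0.000145333, 0.0172222, 0.00525 ms; sum = 16.9259 ms.
End-to-end = 19.9 ms.

19.9 ms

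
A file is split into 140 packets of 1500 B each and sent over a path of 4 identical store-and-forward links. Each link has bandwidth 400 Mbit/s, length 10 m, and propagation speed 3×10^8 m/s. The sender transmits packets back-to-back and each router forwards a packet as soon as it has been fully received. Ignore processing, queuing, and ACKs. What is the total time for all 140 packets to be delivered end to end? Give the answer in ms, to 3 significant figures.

Per-hop transmission t_tx = L/R = 12000/400000000 = 0.03 ms.
Per-hop propagation t_prop = 10/300000000 = 3.33333e-05 ms.
Pipeline fill: first packet needs 4·t_tx to clear all hops; remaining 139 packets each add one t_tx.
Total = (4+140-1)·t_tx + 4·t_prop = 143·0.03 + 4·3.33333e-05 = 4.29 ms.

4.29 ms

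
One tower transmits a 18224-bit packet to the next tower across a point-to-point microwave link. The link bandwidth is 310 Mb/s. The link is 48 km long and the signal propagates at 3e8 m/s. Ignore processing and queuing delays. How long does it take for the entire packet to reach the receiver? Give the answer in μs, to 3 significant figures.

Transmission delay = L/R = 18224 / 310000000 = 58.7871 μs.
Propagation delay = d/s = 48000 m / 300000000 m/s = 160 μs.
Total = 219 μs.

219 μs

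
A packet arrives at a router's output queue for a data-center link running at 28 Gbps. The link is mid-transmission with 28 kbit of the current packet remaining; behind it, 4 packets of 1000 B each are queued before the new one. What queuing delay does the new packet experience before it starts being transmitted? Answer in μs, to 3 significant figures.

2.14 μs

Each queued packet: L/R = 8000/28000000000 = 0.285714 μs.
4 queued → 1.14286 μs.
Plus remaining 28000 bits of current packet: 1 μs.
Queuing delay = 2.14 μs.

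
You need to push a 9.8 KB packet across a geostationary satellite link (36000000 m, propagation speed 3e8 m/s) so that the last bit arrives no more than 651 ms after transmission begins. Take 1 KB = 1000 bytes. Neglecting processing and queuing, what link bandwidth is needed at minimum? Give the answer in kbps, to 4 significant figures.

L = 78400 bits.
Propagation delay = 36000000 / 300000000 = 120 ms.
Transmission budget = 651 − 120 = 531 ms.
R ≥ L / t_tx = 78400 bits / 0.531 s = 147.6 kbps.

147.6 kbps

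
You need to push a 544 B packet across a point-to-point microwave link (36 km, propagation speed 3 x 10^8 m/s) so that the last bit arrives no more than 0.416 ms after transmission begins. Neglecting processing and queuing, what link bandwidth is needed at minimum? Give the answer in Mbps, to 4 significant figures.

L = 4352 bits.
Propagation delay = 36000 / 300000000 = 0.12 ms.
Transmission budget = 0.416 − 0.12 = 0.296 ms.
R ≥ L / t_tx = 4352 bits / 0.000296 s = 14.70 Mbps.

14.70 Mbps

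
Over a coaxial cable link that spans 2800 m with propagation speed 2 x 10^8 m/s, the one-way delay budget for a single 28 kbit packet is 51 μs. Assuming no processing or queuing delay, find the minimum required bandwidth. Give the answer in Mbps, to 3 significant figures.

Propagation delay = 2800 / 200000000 = 14 μs.
Transmission budget = 51 − 14 = 37 μs.
R ≥ L / t_tx = 28000 bits / 3.7e-05 s = 757 Mbps.

757 Mbps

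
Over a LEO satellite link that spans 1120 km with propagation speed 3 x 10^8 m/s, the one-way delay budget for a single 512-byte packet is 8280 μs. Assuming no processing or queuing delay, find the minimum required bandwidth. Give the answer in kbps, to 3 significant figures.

L = 4096 bits.
Propagation delay = 1120000 / 300000000 = 3733.33 μs.
Transmission budget = 8280 − 3733.33 = 4546.67 μs.
R ≥ L / t_tx = 4096 bits / 0.00454667 s = 901 kbps.

901 kbps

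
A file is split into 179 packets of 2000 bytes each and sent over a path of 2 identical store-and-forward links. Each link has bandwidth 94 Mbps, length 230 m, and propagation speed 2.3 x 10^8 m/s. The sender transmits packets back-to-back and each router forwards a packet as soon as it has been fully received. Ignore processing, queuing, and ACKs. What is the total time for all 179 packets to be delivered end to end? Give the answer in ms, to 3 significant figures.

Per-hop transmission t_tx = L/R = 16000/94000000 = 0.170213 ms.
Per-hop propagation t_prop = 230/2.3e+08 = 0.001 ms.
Pipeline fill: first packet needs 2·t_tx to clear all hops; remaining 178 packets each add one t_tx.
Total = (2+179-1)·t_tx + 2·t_prop = 180·0.170213 + 2·0.001 = 30.6 ms.

30.6 ms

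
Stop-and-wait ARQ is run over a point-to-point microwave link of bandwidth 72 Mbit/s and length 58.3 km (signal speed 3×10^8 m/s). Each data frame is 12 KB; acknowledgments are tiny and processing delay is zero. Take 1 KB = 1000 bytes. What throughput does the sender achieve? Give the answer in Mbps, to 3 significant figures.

55.7 Mbps

t_tx = L/R = 96000/72000000 = 0.00133333 s.
t_prop = 58300/300000000 = 0.000194333 s; RTT = 0.000388667 s.
Cycle = t_tx + RTT = 0.001722 s.
Throughput = L / cycle = 96000 / 0.001722 = 55.7 Mbps.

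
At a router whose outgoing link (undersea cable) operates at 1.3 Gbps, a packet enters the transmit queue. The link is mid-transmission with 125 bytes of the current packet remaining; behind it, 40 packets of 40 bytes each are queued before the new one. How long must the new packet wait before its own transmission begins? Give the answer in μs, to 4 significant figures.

10.62 μs

Each queued packet: L/R = 320/1300000000 = 0.246154 μs.
40 queued → 9.84615 μs.
Plus remaining 1000 bits of current packet: 0.769231 μs.
Queuing delay = 10.62 μs.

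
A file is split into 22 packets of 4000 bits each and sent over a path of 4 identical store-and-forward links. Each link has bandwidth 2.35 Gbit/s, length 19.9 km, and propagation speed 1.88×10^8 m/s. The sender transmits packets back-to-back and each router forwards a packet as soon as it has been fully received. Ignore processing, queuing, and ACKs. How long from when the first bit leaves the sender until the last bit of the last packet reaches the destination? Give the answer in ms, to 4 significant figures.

Per-hop transmission t_tx = L/R = 4000/2350000000 = 0.00170213 ms.
Per-hop propagation t_prop = 19900/188000000 = 0.105851 ms.
Pipeline fill: first packet needs 4·t_tx to clear all hops; remaining 21 packets each add one t_tx.
Total = (4+22-1)·t_tx + 4·t_prop = 25·0.00170213 + 4·0.105851 = 0.4660 ms.

0.4660 ms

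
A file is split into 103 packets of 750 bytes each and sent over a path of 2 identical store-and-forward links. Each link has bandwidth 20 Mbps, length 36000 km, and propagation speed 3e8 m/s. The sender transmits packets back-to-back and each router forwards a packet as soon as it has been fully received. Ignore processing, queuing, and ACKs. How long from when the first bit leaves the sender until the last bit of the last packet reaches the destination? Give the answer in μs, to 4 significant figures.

271200 μs

Per-hop transmission t_tx = L/R = 6000/20000000 = 300 μs.
Per-hop propagation t_prop = 36000000/300000000 = 120000 μs.
Pipeline fill: first packet needs 2·t_tx to clear all hops; remaining 102 packets each add one t_tx.
Total = (2+103-1)·t_tx + 2·t_prop = 104·300 + 2·120000 = 271200 μs.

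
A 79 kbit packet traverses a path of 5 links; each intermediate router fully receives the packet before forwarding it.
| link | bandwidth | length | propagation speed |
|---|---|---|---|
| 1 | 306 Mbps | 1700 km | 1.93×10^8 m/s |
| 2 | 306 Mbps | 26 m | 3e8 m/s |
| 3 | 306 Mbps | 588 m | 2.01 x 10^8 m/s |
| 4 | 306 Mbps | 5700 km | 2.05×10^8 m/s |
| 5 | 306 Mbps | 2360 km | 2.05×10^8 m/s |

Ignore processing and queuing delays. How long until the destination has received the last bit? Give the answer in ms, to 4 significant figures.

L = 79000 bits.
Transmission delay per hop = L/R = 79000/306000000 = 0.25817 ms; 5 hops → 1.29085 ms.
Propagation delays (d/s per hop): 8.80829, 8.66667e-05, 0.00292537, 27.8049, 11.5122 ms; sum = 48.1284 ms.
End-to-end = 49.42 ms.

49.42 ms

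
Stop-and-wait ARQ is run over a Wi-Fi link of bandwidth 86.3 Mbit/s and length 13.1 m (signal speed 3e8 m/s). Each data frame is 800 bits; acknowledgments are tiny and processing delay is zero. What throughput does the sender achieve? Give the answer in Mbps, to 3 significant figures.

85.5 Mbps

t_tx = L/R = 800/86300000 = 9.26999e-06 s.
t_prop = 13.1/300000000 = 4.36667e-08 s; RTT = 8.73333e-08 s.
Cycle = t_tx + RTT = 9.35732e-06 s.
Throughput = L / cycle = 800 / 9.35732e-06 = 85.5 Mbps.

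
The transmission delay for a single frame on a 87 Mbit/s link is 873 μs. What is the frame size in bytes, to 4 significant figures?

L = R × t_tx = 87000000 b/s × 0.000873 s = 75951 bits.
In bytes: 75951 / 8 = 9494 bytes.

9494 bytes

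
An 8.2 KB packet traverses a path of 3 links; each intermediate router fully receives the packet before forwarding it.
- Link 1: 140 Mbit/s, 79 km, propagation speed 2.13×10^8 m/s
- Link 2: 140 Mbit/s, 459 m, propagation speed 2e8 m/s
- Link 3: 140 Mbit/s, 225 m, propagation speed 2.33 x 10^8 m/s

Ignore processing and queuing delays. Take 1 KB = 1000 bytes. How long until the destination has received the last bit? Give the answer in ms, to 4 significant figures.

L = 65600 bits.
Transmission delay per hop = L/R = 65600/140000000 = 0.468571 ms; 3 hops → 1.40571 ms.
Propagation delays (d/s per hop): 0.370892, 0.002295, 0.000965665 ms; sum = 0.374153 ms.
End-to-end = 1.780 ms.

1.780 ms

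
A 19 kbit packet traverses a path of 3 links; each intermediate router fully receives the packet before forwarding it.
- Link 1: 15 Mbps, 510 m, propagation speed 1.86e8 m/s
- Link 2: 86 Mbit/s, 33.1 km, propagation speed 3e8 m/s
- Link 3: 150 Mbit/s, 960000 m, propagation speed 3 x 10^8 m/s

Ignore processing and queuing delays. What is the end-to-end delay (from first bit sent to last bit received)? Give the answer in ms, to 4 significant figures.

4.927 ms

L = 19000 bits.
Transmission delays (L/R per hop): 1.26667, 0.22093, 0.126667 ms; sum = 1.61426 ms.
Propagation delays (d/s per hop): 0.00274194, 0.110333, 3.2 ms; sum = 3.31308 ms.
End-to-end = 4.927 ms.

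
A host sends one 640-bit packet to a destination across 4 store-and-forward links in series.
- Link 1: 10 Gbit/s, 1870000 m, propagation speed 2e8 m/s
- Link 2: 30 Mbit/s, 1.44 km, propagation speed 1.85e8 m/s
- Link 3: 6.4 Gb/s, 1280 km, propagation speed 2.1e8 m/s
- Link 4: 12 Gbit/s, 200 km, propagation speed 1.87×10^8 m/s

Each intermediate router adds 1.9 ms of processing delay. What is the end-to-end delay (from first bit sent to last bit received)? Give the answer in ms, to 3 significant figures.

22.2 ms

Transmission delays (L/R per hop): 6.4e-05, 0.0213333, 0.0001, 5.33333e-05 ms; sum = 0.0215507 ms.
Propagation delays (d/s per hop): 9.35, 0.00778378, 6.09524, 1.06952 ms; sum = 16.5225 ms.
Processing at 3 router(s): 3 × 1.9 ms = 5.7 ms.
End-to-end = 22.2 ms.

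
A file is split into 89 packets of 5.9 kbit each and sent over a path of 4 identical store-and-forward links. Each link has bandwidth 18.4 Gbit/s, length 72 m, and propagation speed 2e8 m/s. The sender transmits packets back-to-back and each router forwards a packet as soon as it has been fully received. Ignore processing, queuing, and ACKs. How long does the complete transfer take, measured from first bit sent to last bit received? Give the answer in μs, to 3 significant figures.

30.9 μs

Per-hop transmission t_tx = L/R = 5900/18400000000 = 0.320652 μs.
Per-hop propagation t_prop = 72/200000000 = 0.36 μs.
Pipeline fill: first packet needs 4·t_tx to clear all hops; remaining 88 packets each add one t_tx.
Total = (4+89-1)·t_tx + 4·t_prop = 92·0.320652 + 4·0.36 = 30.9 μs.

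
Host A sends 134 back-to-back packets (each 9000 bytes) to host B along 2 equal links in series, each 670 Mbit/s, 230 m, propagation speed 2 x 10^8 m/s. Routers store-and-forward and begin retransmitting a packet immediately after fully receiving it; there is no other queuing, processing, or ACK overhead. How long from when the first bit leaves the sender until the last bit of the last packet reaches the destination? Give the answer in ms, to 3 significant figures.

Per-hop transmission t_tx = L/R = 72000/670000000 = 0.107463 ms.
Per-hop propagation t_prop = 230/200000000 = 0.00115 ms.
Pipeline fill: first packet needs 2·t_tx to clear all hops; remaining 133 packets each add one t_tx.
Total = (2+134-1)·t_tx + 2·t_prop = 135·0.107463 + 2·0.00115 = 14.5 ms.

14.5 ms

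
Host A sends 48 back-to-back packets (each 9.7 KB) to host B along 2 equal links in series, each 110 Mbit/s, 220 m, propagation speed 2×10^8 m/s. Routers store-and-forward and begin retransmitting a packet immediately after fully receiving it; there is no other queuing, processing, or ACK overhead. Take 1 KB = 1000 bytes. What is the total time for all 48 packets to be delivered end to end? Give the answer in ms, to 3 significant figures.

34.6 ms

Per-hop transmission t_tx = L/R = 77600/110000000 = 0.705455 ms.
Per-hop propagation t_prop = 220/200000000 = 0.0011 ms.
Pipeline fill: first packet needs 2·t_tx to clear all hops; remaining 47 packets each add one t_tx.
Total = (2+48-1)·t_tx + 2·t_prop = 49·0.705455 + 2·0.0011 = 34.6 ms.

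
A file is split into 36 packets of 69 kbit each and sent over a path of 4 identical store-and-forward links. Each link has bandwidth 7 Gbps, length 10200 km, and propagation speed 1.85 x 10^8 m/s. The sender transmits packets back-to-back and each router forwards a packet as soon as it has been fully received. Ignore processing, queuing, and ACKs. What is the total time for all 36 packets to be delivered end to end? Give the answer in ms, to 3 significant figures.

221 ms

Per-hop transmission t_tx = L/R = 69000/7000000000 = 0.00985714 ms.
Per-hop propagation t_prop = 10200000/185000000 = 55.1351 ms.
Pipeline fill: first packet needs 4·t_tx to clear all hops; remaining 35 packets each add one t_tx.
Total = (4+36-1)·t_tx + 4·t_prop = 39·0.00985714 + 4·55.1351 = 221 ms.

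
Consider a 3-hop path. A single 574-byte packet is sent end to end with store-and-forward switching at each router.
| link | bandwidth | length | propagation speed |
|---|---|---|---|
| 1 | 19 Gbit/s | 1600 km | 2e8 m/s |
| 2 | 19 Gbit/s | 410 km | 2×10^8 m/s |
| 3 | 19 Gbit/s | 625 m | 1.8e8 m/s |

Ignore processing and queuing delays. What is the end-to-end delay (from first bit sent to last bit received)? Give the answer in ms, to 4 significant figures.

10.05 ms

L = 574 × 8 = 4592 bits.
Transmission delay per hop = L/R = 4592/19000000000 = 0.000241684 ms; 3 hops → 0.000725053 ms.
Propagation delays (d/s per hop): 8, 2.05, 0.00347222 ms; sum = 10.0535 ms.
End-to-end = 10.05 ms.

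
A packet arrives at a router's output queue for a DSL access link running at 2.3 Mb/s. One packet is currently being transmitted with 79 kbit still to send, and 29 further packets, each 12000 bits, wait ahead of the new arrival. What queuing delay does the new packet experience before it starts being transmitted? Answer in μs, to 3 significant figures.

Each queued packet: L/R = 12000/2300000 = 5217.39 μs.
29 queued → 151304 μs.
Plus remaining 79000 bits of current packet: 34347.8 μs.
Queuing delay = 186000 μs.

186000 μs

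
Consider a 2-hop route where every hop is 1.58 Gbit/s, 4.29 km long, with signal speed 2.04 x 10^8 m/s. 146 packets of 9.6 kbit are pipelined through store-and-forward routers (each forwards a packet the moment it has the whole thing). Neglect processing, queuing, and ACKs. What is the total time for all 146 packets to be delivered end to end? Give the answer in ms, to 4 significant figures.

0.9352 ms

Per-hop transmission t_tx = L/R = 9600/1580000000 = 0.00607595 ms.
Per-hop propagation t_prop = 4290/204000000 = 0.0210294 ms.
Pipeline fill: first packet needs 2·t_tx to clear all hops; remaining 145 packets each add one t_tx.
Total = (2+146-1)·t_tx + 2·t_prop = 147·0.00607595 + 2·0.0210294 = 0.9352 ms.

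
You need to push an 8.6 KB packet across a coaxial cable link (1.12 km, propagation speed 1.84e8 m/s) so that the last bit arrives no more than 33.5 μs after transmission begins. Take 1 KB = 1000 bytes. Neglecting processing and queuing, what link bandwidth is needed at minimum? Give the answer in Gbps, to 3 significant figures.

2.51 Gbps

L = 68800 bits.
Propagation delay = 1120 / 184000000 = 6.08696 μs.
Transmission budget = 33.5 − 6.08696 = 27.413 μs.
R ≥ L / t_tx = 68800 bits / 2.7413e-05 s = 2.51 Gbps.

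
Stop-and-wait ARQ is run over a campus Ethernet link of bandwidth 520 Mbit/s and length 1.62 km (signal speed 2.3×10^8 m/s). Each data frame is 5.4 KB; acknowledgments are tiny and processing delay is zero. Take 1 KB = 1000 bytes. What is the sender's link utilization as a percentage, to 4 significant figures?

t_tx = L/R = 43200/520000000 = 8.30769e-05 s.
t_prop = 1620/2.3e+08 = 7.04348e-06 s; RTT = 1.4087e-05 s.
Cycle = t_tx + RTT = 9.71639e-05 s.
Utilization = t_tx / cycle = 8.30769e-05/9.71639e-05 = 85.50 %.

85.50 %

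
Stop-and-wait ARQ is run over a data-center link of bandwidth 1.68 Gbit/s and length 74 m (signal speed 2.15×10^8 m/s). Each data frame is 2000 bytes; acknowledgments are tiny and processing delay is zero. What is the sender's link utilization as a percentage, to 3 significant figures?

t_tx = L/R = 16000/1680000000 = 9.52381e-06 s.
t_prop = 74/215000000 = 3.44186e-07 s; RTT = 6.88372e-07 s.
Cycle = t_tx + RTT = 1.02122e-05 s.
Utilization = t_tx / cycle = 9.52381e-06/1.02122e-05 = 93.3 %.

93.3 %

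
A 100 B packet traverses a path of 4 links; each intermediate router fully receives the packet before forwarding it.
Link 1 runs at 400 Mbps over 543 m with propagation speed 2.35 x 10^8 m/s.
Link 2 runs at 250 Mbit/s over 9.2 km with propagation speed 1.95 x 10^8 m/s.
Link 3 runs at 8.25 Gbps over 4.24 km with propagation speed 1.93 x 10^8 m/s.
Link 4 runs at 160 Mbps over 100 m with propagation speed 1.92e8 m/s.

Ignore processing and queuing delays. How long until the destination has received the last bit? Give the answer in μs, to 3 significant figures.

82.3 μs

L = 100 × 8 = 800 bits.
Transmission delays (L/R per hop): 2, 3.2, 0.0969697, 5 μs; sum = 10.297 μs.
Propagation delays (d/s per hop): 2.31064, 47.1795, 21.9689, 0.520833 μs; sum = 71.9799 μs.
End-to-end = 82.3 μs.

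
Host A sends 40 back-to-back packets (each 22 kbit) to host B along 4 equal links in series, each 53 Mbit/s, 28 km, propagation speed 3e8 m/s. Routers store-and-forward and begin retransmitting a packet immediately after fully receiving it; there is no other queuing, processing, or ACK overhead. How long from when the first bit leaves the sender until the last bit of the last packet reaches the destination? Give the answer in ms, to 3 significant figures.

18.2 ms

Per-hop transmission t_tx = L/R = 22000/53000000 = 0.415094 ms.
Per-hop propagation t_prop = 28000/300000000 = 0.0933333 ms.
Pipeline fill: first packet needs 4·t_tx to clear all hops; remaining 39 packets each add one t_tx.
Total = (4+40-1)·t_tx + 4·t_prop = 43·0.415094 + 4·0.0933333 = 18.2 ms.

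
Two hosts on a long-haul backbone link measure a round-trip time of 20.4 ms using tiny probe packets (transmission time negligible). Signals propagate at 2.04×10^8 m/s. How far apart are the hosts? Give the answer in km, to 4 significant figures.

One-way propagation = RTT/2 = 10.2 ms.
d = s × t = 204000000 × 0.0102 = 2081 km.

2081 km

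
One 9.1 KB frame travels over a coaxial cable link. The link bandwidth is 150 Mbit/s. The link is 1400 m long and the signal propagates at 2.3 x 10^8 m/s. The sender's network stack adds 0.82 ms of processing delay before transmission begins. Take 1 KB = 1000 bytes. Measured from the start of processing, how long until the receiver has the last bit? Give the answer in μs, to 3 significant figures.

L = 72800 bits.
Transmission delay = L/R = 72800 / 150000000 = 485.333 μs.
Propagation delay = d/s = 1400 m / 2.3e+08 m/s = 6.08696 μs.
Plus processing delay 0.82 ms = 820 μs.
Total = 1310 μs.

1310 μs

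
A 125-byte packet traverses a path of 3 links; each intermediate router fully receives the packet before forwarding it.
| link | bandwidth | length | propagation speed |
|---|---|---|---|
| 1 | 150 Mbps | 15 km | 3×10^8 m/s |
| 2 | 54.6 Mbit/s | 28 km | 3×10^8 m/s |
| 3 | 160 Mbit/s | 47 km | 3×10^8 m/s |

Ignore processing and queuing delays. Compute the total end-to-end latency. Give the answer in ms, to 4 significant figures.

0.3312 ms

L = 125 × 8 = 1000 bits.
Transmission delays (L/R per hop): 0.00666667, 0.018315, 0.00625 ms; sum = 0.0312317 ms.
Propagation delays (d/s per hop): 0.05, 0.0933333, 0.156667 ms; sum = 0.3 ms.
End-to-end = 0.3312 ms.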